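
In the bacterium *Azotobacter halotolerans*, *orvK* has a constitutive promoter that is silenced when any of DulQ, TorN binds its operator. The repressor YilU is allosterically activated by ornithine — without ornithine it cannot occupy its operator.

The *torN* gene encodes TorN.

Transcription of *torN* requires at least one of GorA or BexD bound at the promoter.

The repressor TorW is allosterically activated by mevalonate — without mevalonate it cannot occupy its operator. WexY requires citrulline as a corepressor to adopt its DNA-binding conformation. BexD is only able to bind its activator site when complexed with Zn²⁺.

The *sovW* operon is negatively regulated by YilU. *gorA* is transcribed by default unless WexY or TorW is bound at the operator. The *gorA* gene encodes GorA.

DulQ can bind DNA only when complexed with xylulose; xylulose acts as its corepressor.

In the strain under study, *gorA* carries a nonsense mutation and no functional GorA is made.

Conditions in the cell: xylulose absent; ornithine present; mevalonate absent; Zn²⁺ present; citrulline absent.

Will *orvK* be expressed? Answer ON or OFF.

OFF

Xylulose is absent, so DulQ is inactive.
GorA is non-functional in this strain, so it has no effect.
Zn²⁺ is present, so BexD is active.
Activator BexD is present, so *torN* is transcribed.
So TorN is produced and active.
With repressor TorN bound, *orvK* is not transcribed.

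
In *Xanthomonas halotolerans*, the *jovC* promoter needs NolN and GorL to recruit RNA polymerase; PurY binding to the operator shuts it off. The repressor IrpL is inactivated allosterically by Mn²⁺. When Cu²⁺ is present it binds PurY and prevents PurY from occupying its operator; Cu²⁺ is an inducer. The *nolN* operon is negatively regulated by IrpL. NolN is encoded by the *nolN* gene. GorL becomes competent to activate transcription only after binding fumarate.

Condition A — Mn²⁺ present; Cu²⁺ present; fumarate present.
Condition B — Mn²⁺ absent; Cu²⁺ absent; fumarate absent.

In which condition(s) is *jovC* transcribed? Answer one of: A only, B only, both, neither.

Condition A:
Mn²⁺ is present, so IrpL is inactive.
With no repressor bound, *nolN* is transcribed.
So NolN is produced and active.
Cu²⁺ is present, so PurY is inactive.
Fumarate is present, so GorL is active.
No repressor is bound and NolN and GorL are active, so *jovC* is transcribed.
→ *jovC* is ON in A.
Condition B:
Mn²⁺ is absent, so IrpL is active.
With repressor IrpL bound, *nolN* is not transcribed.
So NolN is not produced.
Cu²⁺ is absent, so PurY is active.
Fumarate is absent, so GorL is inactive.
With repressor PurY bound, *jovC* is not transcribed.
→ *jovC* is OFF in B.

A only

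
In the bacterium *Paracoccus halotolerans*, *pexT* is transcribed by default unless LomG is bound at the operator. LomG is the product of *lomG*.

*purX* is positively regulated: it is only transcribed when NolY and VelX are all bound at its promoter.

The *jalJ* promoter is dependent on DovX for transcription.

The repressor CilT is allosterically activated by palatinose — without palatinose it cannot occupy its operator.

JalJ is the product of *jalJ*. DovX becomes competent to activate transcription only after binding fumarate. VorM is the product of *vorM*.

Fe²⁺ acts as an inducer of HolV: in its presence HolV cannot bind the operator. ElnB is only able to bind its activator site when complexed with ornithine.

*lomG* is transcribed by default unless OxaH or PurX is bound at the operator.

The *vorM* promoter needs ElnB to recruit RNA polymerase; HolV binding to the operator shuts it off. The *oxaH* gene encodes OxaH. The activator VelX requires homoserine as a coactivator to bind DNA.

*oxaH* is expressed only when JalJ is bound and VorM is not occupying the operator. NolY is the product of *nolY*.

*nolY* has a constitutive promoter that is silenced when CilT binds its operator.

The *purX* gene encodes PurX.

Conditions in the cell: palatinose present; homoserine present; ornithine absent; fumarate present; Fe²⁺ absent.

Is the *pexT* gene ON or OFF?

ON

Fe²⁺ is absent, so HolV is active.
Ornithine is absent, so ElnB is inactive.
With repressor HolV bound, *vorM* is not transcribed.
So VorM is not produced.
Fumarate is present, so DovX is active.
No repressor is bound and DovX is active, so *jalJ* is transcribed.
So JalJ is produced and active.
No repressor is bound and JalJ is active, so *oxaH* is transcribed.
So OxaH is produced and active.
Palatinose is present, so CilT is active.
With repressor CilT bound, *nolY* is not transcribed.
So NolY is not produced.
Homoserine is present, so VelX is active.
Required activator NolY is absent, so *purX* is not transcribed.
So PurX is not produced.
With repressor OxaH bound, *lomG* is not transcribed.
So LomG is not produced.
With no repressor bound, *pexT* is transcribed.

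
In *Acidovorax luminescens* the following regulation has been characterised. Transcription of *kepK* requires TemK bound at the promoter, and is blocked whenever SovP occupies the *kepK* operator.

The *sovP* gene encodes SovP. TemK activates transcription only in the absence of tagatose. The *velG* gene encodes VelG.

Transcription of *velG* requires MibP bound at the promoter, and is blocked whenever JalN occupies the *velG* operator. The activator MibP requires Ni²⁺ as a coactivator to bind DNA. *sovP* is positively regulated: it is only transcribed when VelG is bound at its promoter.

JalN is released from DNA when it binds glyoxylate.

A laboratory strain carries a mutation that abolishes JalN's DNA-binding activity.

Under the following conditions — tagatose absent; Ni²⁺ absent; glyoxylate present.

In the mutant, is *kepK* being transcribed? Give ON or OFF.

Tagatose is absent, so TemK is active.
JalN is non-functional in this strain, so it has no effect.
Ni²⁺ is absent, so MibP is inactive.
Required activator MibP is absent, so *velG* is not transcribed.
So VelG is not produced.
Required activator VelG is absent, so *sovP* is not transcribed.
So SovP is not produced.
No repressor is bound and TemK is active, so *kepK* is transcribed.

ON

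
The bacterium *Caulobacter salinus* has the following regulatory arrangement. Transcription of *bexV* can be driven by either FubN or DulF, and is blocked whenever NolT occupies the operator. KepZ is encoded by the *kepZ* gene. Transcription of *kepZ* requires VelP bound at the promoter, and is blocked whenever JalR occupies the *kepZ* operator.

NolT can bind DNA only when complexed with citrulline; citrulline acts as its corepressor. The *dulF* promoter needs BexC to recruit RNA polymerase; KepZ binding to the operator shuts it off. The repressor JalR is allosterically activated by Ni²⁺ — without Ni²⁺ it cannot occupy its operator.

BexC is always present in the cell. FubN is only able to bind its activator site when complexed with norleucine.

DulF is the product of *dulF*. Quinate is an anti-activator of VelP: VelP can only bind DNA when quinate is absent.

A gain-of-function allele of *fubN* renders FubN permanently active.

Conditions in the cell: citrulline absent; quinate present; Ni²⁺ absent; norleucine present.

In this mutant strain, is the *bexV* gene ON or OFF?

ON

FubN is constitutively active in this strain.
BexC is produced constitutively and is active.
Ni²⁺ is absent, so JalR is inactive.
Quinate is present, so VelP is inactive.
Required activator VelP is absent, so *kepZ* is not transcribed.
So KepZ is not produced.
No repressor is bound and BexC is active, so *dulF* is transcribed.
So DulF is produced and active.
Citrulline is absent, so NolT is inactive.
Activator FubN is present, so *bexV* is transcribed.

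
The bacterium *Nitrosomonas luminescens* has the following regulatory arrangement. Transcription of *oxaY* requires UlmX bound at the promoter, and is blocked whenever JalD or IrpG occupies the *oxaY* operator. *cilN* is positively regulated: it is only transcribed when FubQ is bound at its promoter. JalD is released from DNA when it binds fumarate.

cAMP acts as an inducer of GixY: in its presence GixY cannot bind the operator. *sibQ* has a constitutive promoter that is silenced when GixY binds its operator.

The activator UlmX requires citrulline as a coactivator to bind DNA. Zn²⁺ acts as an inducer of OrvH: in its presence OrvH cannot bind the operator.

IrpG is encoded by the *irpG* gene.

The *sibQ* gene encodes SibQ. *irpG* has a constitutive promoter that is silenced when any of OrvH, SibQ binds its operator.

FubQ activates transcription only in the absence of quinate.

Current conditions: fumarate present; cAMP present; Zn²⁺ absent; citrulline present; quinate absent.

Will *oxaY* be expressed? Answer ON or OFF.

Fumarate is present, so JalD is inactive.
Citrulline is present, so UlmX is active.
Zn²⁺ is absent, so OrvH is active.
cAMP is present, so GixY is inactive.
With no repressor bound, *sibQ* is transcribed.
So SibQ is produced and active.
With repressor OrvH bound, *irpG* is not transcribed.
So IrpG is not produced.
No repressor is bound and UlmX is active, so *oxaY* is transcribed.

ON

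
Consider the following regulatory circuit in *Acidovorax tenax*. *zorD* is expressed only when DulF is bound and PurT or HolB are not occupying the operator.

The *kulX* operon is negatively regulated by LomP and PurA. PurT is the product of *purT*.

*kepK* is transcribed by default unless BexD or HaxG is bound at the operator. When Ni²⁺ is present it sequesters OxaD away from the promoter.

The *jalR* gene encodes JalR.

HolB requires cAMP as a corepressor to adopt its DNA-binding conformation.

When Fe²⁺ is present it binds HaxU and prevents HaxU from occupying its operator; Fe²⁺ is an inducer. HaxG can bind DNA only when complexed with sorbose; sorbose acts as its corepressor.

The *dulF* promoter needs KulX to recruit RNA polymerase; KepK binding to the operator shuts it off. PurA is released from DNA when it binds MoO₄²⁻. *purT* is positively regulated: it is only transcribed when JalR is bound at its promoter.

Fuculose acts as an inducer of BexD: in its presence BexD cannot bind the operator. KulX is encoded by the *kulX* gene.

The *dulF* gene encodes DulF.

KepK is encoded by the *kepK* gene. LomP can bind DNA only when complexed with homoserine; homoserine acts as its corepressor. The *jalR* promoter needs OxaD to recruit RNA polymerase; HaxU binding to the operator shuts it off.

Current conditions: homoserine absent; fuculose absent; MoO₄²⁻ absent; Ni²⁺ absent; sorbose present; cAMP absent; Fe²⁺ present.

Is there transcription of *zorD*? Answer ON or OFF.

Ni²⁺ is absent, so OxaD is active.
Fe²⁺ is present, so HaxU is inactive.
No repressor is bound and OxaD is active, so *jalR* is transcribed.
So JalR is produced and active.
No repressor is bound and JalR is active, so *purT* is transcribed.
So PurT is produced and active.
Homoserine is absent, so LomP is inactive.
MoO₄²⁻ is absent, so PurA is active.
With repressor PurA bound, *kulX* is not transcribed.
So KulX is not produced.
Fuculose is absent, so BexD is active.
Sorbose is present, so HaxG is active.
With repressor BexD bound, *kepK* is not transcribed.
So KepK is not produced.
Required activator KulX is absent, so *dulF* is not transcribed.
So DulF is not produced.
cAMP is absent, so HolB is inactive.
With repressor PurT bound, *zorD* is not transcribed.

OFF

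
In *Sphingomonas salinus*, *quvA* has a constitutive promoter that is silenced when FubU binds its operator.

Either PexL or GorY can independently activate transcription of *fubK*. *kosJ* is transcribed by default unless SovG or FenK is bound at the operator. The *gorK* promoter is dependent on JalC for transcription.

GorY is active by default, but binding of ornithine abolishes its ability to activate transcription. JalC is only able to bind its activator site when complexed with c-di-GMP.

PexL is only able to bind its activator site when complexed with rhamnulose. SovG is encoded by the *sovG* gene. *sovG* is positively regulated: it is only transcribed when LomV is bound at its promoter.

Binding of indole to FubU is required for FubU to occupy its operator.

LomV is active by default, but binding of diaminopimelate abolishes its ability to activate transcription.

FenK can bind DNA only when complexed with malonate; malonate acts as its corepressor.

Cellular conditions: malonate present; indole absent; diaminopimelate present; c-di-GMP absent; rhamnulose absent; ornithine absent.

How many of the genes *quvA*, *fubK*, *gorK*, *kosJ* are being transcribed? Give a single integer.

Indole is absent, so FubU is inactive.
With no repressor bound, *quvA* is transcribed.
→ *quvA* is ON.
Rhamnulose is absent, so PexL is inactive.
Ornithine is absent, so GorY is active.
Activator GorY is present, so *fubK* is transcribed.
→ *fubK* is ON.
c-di-GMP is absent, so JalC is inactive.
Required activator JalC is absent, so *gorK* is not transcribed.
→ *gorK* is OFF.
Diaminopimelate is present, so LomV is inactive.
Required activator LomV is absent, so *sovG* is not transcribed.
So SovG is not produced.
Malonate is present, so FenK is active.
With repressor FenK bound, *kosJ* is not transcribed.
→ *kosJ* is OFF.
2 of the 4 genes are transcribed.

2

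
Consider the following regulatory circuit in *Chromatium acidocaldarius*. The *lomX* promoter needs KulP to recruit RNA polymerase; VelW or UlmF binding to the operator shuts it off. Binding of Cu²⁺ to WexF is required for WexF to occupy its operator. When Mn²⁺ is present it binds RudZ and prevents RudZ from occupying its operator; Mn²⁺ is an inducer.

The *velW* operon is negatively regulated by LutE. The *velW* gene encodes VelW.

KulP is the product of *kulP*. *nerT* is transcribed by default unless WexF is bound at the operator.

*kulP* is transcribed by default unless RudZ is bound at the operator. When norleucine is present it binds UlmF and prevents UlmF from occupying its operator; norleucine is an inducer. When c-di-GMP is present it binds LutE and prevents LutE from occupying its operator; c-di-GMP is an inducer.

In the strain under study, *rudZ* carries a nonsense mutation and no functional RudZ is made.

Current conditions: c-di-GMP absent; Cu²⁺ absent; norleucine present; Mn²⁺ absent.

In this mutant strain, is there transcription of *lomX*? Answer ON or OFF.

ON

RudZ is non-functional in this strain, so it has no effect.
With no repressor bound, *kulP* is transcribed.
So KulP is produced and active.
c-di-GMP is absent, so LutE is active.
With repressor LutE bound, *velW* is not transcribed.
So VelW is not produced.
Norleucine is present, so UlmF is inactive.
No repressor is bound and KulP is active, so *lomX* is transcribed.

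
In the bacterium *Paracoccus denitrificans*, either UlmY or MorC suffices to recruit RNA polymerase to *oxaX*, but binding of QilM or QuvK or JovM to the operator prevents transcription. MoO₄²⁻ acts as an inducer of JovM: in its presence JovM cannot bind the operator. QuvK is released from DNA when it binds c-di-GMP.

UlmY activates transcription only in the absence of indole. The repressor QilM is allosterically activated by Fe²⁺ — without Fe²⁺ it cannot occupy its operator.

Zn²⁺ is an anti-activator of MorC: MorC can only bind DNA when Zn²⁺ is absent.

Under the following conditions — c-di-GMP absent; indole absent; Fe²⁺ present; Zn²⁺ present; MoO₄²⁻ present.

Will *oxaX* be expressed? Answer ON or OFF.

Indole is absent, so UlmY is active.
Zn²⁺ is present, so MorC is inactive.
Fe²⁺ is present, so QilM is active.
c-di-GMP is absent, so QuvK is active.
MoO₄²⁻ is present, so JovM is inactive.
With repressor QilM bound, *oxaX* is not transcribed.

OFF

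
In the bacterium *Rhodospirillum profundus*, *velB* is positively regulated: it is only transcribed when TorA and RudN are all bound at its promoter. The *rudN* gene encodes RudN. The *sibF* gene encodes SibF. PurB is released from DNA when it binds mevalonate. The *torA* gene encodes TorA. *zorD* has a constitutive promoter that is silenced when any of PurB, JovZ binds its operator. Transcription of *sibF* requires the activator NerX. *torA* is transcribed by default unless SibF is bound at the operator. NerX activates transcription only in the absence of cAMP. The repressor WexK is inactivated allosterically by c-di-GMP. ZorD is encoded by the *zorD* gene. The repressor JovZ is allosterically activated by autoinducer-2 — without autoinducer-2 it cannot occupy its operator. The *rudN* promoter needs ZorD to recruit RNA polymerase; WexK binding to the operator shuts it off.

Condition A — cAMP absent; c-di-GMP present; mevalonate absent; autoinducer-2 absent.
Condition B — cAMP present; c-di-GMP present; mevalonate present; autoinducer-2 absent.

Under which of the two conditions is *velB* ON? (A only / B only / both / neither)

Condition A:
cAMP is absent, so NerX is active.
No repressor is bound and NerX is active, so *sibF* is transcribed.
So SibF is produced and active.
With repressor SibF bound, *torA* is not transcribed.
So TorA is not produced.
c-di-GMP is present, so WexK is inactive.
Mevalonate is absent, so PurB is active.
Autoinducer-2 is absent, so JovZ is inactive.
With repressor PurB bound, *zorD* is not transcribed.
So ZorD is not produced.
Required activator ZorD is absent, so *rudN* is not transcribed.
So RudN is not produced.
Required activator TorA is absent, so *velB* is not transcribed.
→ *velB* is OFF in A.
Condition B:
cAMP is present, so NerX is inactive.
Required activator NerX is absent, so *sibF* is not transcribed.
So SibF is not produced.
With no repressor bound, *torA* is transcribed.
So TorA is produced and active.
c-di-GMP is present, so WexK is inactive.
Mevalonate is present, so PurB is inactive.
Autoinducer-2 is absent, so JovZ is inactive.
With no repressor bound, *zorD* is transcribed.
So ZorD is produced and active.
No repressor is bound and ZorD is active, so *rudN* is transcribed.
So RudN is produced and active.
No repressor is bound and TorA and RudN are active, so *velB* is transcribed.
→ *velB* is ON in B.

B only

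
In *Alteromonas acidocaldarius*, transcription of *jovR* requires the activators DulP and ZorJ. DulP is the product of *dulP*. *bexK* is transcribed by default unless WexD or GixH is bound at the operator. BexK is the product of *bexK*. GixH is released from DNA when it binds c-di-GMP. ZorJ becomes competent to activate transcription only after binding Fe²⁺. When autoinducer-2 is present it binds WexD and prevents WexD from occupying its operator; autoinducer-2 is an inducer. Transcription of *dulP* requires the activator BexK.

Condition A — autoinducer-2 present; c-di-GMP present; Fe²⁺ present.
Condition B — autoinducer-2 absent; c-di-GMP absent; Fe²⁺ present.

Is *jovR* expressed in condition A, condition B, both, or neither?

A only

Condition A:
Autoinducer-2 is present, so WexD is inactive.
c-di-GMP is present, so GixH is inactive.
With no repressor bound, *bexK* is transcribed.
So BexK is produced and active.
No repressor is bound and BexK is active, so *dulP* is transcribed.
So DulP is produced and active.
Fe²⁺ is present, so ZorJ is active.
No repressor is bound and DulP and ZorJ are active, so *jovR* is transcribed.
→ *jovR* is ON in A.
Condition B:
Autoinducer-2 is absent, so WexD is active.
c-di-GMP is absent, so GixH is active.
With repressor WexD bound, *bexK* is not transcribed.
So BexK is not produced.
Required activator BexK is absent, so *dulP* is not transcribed.
So DulP is not produced.
Fe²⁺ is present, so ZorJ is active.
Required activator DulP is absent, so *jovR* is not transcribed.
→ *jovR* is OFF in B.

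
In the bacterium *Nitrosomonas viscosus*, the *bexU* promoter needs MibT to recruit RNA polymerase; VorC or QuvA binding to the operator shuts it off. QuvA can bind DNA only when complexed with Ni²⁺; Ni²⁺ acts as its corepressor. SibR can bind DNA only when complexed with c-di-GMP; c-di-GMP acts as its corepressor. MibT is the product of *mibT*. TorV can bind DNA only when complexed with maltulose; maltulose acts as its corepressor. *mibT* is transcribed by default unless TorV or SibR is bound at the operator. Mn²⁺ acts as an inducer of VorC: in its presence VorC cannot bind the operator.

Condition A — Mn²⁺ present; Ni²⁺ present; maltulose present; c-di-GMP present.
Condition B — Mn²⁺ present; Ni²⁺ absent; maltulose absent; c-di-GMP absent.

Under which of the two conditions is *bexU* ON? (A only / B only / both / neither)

B only

Condition A:
Mn²⁺ is present, so VorC is inactive.
Ni²⁺ is present, so QuvA is active.
Maltulose is present, so TorV is active.
c-di-GMP is present, so SibR is active.
With repressor TorV bound, *mibT* is not transcribed.
So MibT is not produced.
With repressor QuvA bound, *bexU* is not transcribed.
→ *bexU* is OFF in A.
Condition B:
Mn²⁺ is present, so VorC is inactive.
Ni²⁺ is absent, so QuvA is inactive.
Maltulose is absent, so TorV is inactive.
c-di-GMP is absent, so SibR is inactive.
With no repressor bound, *mibT* is transcribed.
So MibT is produced and active.
No repressor is bound and MibT is active, so *bexU* is transcribed.
→ *bexU* is ON in B.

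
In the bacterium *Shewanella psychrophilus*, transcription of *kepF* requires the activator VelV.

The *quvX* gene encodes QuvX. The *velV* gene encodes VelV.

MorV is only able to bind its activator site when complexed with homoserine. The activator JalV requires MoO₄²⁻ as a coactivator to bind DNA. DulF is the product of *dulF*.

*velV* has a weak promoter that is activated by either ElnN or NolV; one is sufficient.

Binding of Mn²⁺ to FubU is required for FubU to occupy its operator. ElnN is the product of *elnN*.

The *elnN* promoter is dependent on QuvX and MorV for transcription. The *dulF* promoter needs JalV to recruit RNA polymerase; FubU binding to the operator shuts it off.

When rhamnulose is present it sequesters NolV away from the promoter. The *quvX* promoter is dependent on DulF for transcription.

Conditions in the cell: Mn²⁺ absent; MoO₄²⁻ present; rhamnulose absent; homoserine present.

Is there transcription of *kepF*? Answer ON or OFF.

MoO₄²⁻ is present, so JalV is active.
Mn²⁺ is absent, so FubU is inactive.
No repressor is bound and JalV is active, so *dulF* is transcribed.
So DulF is produced and active.
No repressor is bound and DulF is active, so *quvX* is transcribed.
So QuvX is produced and active.
Homoserine is present, so MorV is active.
No repressor is bound and QuvX and MorV are active, so *elnN* is transcribed.
So ElnN is produced and active.
Rhamnulose is absent, so NolV is active.
Activator ElnN is present, so *velV* is transcribed.
So VelV is produced and active.
No repressor is bound and VelV is active, so *kepF* is transcribed.

ON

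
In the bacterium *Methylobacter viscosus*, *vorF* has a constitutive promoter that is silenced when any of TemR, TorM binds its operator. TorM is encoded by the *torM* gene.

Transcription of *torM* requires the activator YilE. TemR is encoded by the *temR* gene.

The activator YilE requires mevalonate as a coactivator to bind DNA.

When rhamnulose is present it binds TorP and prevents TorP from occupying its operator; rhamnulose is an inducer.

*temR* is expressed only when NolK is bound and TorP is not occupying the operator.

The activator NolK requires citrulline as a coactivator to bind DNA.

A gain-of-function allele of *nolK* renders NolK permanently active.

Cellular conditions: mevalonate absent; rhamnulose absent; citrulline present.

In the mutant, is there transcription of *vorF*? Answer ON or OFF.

NolK is constitutively active in this strain.
Rhamnulose is absent, so TorP is active.
With repressor TorP bound, *temR* is not transcribed.
So TemR is not produced.
Mevalonate is absent, so YilE is inactive.
Required activator YilE is absent, so *torM* is not transcribed.
So TorM is not produced.
With no repressor bound, *vorF* is transcribed.

ON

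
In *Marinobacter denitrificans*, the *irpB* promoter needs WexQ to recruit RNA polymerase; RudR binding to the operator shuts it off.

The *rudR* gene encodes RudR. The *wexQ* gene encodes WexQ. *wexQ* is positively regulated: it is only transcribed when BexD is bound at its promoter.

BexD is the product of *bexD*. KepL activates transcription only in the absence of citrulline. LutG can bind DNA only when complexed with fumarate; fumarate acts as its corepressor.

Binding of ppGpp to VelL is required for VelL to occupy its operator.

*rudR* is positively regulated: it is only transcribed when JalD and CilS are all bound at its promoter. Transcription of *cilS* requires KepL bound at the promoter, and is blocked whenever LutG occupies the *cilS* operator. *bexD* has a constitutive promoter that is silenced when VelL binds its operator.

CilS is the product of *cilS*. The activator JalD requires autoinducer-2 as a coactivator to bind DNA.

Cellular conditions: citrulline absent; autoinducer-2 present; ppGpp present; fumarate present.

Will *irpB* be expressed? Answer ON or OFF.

ppGpp is present, so VelL is active.
With repressor VelL bound, *bexD* is not transcribed.
So BexD is not produced.
Required activator BexD is absent, so *wexQ* is not transcribed.
So WexQ is not produced.
Autoinducer-2 is present, so JalD is active.
Fumarate is present, so LutG is active.
Citrulline is absent, so KepL is active.
With repressor LutG bound, *cilS* is not transcribed.
So CilS is not produced.
Required activator CilS is absent, so *rudR* is not transcribed.
So RudR is not produced.
Required activator WexQ is absent, so *irpB* is not transcribed.

OFF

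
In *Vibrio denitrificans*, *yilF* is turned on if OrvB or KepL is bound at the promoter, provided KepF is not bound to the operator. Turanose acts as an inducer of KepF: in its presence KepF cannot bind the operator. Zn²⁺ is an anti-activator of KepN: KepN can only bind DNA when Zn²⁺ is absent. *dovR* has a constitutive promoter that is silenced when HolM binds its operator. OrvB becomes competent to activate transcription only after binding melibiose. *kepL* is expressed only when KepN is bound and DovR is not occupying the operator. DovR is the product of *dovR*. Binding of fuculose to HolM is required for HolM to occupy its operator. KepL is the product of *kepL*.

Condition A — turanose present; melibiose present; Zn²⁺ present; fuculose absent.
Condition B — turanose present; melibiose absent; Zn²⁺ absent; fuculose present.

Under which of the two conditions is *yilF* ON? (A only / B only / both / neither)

Condition A:
Turanose is present, so KepF is inactive.
Melibiose is present, so OrvB is active.
Zn²⁺ is present, so KepN is inactive.
Fuculose is absent, so HolM is inactive.
With no repressor bound, *dovR* is transcribed.
So DovR is produced and active.
With repressor DovR bound, *kepL* is not transcribed.
So KepL is not produced.
Activator OrvB is present, so *yilF* is transcribed.
→ *yilF* is ON in A.
Condition B:
Turanose is present, so KepF is inactive.
Melibiose is absent, so OrvB is inactive.
Zn²⁺ is absent, so KepN is active.
Fuculose is present, so HolM is active.
With repressor HolM bound, *dovR* is not transcribed.
So DovR is not produced.
No repressor is bound and KepN is active, so *kepL* is transcribed.
So KepL is produced and active.
Activator KepL is present, so *yilF* is transcribed.
→ *yilF* is ON in B.

both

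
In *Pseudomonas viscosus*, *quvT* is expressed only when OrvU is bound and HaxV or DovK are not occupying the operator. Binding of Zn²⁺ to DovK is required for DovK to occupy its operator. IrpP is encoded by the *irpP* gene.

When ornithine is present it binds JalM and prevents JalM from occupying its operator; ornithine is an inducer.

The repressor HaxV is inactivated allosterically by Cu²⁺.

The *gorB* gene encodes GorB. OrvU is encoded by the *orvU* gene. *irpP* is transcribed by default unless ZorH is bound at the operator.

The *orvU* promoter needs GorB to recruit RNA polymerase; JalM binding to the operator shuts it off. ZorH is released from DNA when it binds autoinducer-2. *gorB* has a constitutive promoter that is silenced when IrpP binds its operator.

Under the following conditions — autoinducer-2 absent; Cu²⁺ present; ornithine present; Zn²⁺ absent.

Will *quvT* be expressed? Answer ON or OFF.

Autoinducer-2 is absent, so ZorH is active.
With repressor ZorH bound, *irpP* is not transcribed.
So IrpP is not produced.
With no repressor bound, *gorB* is transcribed.
So GorB is produced and active.
Ornithine is present, so JalM is inactive.
No repressor is bound and GorB is active, so *orvU* is transcribed.
So OrvU is produced and active.
Cu²⁺ is present, so HaxV is inactive.
Zn²⁺ is absent, so DovK is inactive.
No repressor is bound and OrvU is active, so *quvT* is transcribed.

ON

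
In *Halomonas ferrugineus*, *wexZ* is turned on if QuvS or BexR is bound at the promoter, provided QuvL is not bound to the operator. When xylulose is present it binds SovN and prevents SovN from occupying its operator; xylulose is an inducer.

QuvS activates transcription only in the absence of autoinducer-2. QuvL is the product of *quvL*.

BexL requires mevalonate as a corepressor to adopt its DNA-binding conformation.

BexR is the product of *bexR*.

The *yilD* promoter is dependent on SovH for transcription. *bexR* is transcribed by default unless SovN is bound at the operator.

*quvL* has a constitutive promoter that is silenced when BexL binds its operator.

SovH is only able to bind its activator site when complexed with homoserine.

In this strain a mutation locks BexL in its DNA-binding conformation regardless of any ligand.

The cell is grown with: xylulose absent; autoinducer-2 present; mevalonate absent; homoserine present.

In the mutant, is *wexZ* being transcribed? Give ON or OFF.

OFF

Autoinducer-2 is present, so QuvS is inactive.
Xylulose is absent, so SovN is active.
With repressor SovN bound, *bexR* is not transcribed.
So BexR is not produced.
BexL is constitutively active in this strain.
With repressor BexL bound, *quvL* is not transcribed.
So QuvL is not produced.
No activator is available at the *wexZ* promoter, so *wexZ* is not transcribed.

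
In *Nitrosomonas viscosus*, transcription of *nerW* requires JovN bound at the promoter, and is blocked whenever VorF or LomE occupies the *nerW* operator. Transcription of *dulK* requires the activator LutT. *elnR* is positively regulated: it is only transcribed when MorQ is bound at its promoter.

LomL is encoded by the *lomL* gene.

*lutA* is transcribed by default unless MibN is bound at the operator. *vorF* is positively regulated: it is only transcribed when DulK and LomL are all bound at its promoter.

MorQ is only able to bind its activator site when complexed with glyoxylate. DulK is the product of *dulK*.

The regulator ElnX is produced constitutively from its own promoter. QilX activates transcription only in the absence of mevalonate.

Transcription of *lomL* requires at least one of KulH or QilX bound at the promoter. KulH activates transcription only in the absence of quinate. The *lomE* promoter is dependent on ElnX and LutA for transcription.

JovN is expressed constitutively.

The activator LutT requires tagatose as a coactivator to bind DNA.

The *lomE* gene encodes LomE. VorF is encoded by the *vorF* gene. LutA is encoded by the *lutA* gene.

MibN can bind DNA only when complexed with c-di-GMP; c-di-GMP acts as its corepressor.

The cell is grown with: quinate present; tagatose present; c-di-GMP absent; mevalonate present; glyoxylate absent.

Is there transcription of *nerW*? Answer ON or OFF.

JovN is produced constitutively and is active.
Tagatose is present, so LutT is active.
No repressor is bound and LutT is active, so *dulK* is transcribed.
So DulK is produced and active.
Quinate is present, so KulH is inactive.
Mevalonate is present, so QilX is inactive.
No activator is available at the *lomL* promoter, so *lomL* is not transcribed.
So LomL is not produced.
Required activator LomL is absent, so *vorF* is not transcribed.
So VorF is not produced.
ElnX is produced constitutively and is active.
c-di-GMP is absent, so MibN is inactive.
With no repressor bound, *lutA* is transcribed.
So LutA is produced and active.
No repressor is bound and ElnX and LutA are active, so *lomE* is transcribed.
So LomE is produced and active.
With repressor LomE bound, *nerW* is not transcribed.

OFF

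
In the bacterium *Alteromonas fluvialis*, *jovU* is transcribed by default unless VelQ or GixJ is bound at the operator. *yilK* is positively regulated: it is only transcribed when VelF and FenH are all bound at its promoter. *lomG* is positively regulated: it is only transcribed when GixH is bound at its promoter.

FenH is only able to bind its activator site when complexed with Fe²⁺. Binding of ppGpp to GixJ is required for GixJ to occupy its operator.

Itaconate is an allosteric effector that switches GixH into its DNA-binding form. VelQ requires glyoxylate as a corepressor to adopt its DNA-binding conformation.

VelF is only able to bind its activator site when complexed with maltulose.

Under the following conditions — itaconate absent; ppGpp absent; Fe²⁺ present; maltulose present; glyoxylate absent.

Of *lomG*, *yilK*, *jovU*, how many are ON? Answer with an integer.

2

Itaconate is absent, so GixH is inactive.
Required activator GixH is absent, so *lomG* is not transcribed.
→ *lomG* is OFF.
Maltulose is present, so VelF is active.
Fe²⁺ is present, so FenH is active.
No repressor is bound and VelF and FenH are active, so *yilK* is transcribed.
→ *yilK* is ON.
Glyoxylate is absent, so VelQ is inactive.
ppGpp is absent, so GixJ is inactive.
With no repressor bound, *jovU* is transcribed.
→ *jovU* is ON.
2 of the 3 genes are transcribed.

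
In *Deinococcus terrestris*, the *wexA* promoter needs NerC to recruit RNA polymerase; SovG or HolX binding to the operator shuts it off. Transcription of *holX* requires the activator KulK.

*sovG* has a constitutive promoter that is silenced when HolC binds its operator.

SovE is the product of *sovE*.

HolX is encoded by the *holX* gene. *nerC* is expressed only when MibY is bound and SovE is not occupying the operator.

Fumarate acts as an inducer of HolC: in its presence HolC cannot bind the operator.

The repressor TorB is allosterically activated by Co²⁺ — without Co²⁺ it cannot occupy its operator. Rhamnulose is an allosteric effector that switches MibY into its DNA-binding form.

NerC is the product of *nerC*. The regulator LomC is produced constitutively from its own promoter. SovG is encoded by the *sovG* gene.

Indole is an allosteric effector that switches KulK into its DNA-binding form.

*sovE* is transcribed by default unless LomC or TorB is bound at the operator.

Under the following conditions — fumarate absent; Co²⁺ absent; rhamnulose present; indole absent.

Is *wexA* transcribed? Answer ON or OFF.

ON

Fumarate is absent, so HolC is active.
With repressor HolC bound, *sovG* is not transcribed.
So SovG is not produced.
Rhamnulose is present, so MibY is active.
LomC is produced constitutively and is active.
Co²⁺ is absent, so TorB is inactive.
With repressor LomC bound, *sovE* is not transcribed.
So SovE is not produced.
No repressor is bound and MibY is active, so *nerC* is transcribed.
So NerC is produced and active.
Indole is absent, so KulK is inactive.
Required activator KulK is absent, so *holX* is not transcribed.
So HolX is not produced.
No repressor is bound and NerC is active, so *wexA* is transcribed.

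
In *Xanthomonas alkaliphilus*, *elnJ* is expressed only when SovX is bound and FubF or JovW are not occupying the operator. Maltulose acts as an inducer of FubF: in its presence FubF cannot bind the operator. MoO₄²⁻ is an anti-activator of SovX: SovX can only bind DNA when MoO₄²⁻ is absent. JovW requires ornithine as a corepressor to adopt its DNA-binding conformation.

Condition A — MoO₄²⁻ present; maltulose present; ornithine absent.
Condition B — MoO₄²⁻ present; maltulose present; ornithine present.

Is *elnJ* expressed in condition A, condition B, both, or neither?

neither

Condition A:
MoO₄²⁻ is present, so SovX is inactive.
Maltulose is present, so FubF is inactive.
Ornithine is absent, so JovW is inactive.
Required activator SovX is absent, so *elnJ* is not transcribed.
→ *elnJ* is OFF in A.
Condition B:
MoO₄²⁻ is present, so SovX is inactive.
Maltulose is present, so FubF is inactive.
Ornithine is present, so JovW is active.
With repressor JovW bound, *elnJ* is not transcribed.
→ *elnJ* is OFF in B.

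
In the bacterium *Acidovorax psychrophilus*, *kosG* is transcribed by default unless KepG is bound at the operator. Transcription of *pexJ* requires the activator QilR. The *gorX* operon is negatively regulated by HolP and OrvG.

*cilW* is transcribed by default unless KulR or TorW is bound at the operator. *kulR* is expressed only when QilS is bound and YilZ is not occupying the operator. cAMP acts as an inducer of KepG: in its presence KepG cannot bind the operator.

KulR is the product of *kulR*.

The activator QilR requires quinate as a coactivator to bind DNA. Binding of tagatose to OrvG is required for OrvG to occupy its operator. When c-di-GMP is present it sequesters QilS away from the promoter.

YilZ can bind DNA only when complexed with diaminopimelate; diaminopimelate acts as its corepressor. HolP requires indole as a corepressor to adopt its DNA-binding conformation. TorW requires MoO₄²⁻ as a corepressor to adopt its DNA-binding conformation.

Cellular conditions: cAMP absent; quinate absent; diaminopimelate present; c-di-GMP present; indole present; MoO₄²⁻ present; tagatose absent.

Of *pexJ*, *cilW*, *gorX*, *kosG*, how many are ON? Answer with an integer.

0

Quinate is absent, so QilR is inactive.
Required activator QilR is absent, so *pexJ* is not transcribed.
→ *pexJ* is OFF.
c-di-GMP is present, so QilS is inactive.
Diaminopimelate is present, so YilZ is active.
With repressor YilZ bound, *kulR* is not transcribed.
So KulR is not produced.
MoO₄²⁻ is present, so TorW is active.
With repressor TorW bound, *cilW* is not transcribed.
→ *cilW* is OFF.
Indole is present, so HolP is active.
Tagatose is absent, so OrvG is inactive.
With repressor HolP bound, *gorX* is not transcribed.
→ *gorX* is OFF.
cAMP is absent, so KepG is active.
With repressor KepG bound, *kosG* is not transcribed.
→ *kosG* is OFF.
0 of the 4 genes are transcribed.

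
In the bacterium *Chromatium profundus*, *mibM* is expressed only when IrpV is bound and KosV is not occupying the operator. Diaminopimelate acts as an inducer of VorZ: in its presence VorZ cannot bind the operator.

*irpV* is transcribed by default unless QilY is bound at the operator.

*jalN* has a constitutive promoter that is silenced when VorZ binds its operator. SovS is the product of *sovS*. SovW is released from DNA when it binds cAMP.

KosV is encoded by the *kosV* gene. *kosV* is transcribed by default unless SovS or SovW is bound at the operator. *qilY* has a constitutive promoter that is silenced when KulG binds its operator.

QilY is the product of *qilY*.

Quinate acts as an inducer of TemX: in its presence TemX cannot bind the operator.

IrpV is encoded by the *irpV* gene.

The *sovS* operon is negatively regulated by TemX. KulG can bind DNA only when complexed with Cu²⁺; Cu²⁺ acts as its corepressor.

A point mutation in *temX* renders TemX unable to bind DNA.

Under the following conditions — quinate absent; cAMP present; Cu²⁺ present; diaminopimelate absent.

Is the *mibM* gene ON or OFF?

ON

TemX is non-functional in this strain, so it has no effect.
With no repressor bound, *sovS* is transcribed.
So SovS is produced and active.
cAMP is present, so SovW is inactive.
With repressor SovS bound, *kosV* is not transcribed.
So KosV is not produced.
Cu²⁺ is present, so KulG is active.
With repressor KulG bound, *qilY* is not transcribed.
So QilY is not produced.
With no repressor bound, *irpV* is transcribed.
So IrpV is produced and active.
No repressor is bound and IrpV is active, so *mibM* is transcribed.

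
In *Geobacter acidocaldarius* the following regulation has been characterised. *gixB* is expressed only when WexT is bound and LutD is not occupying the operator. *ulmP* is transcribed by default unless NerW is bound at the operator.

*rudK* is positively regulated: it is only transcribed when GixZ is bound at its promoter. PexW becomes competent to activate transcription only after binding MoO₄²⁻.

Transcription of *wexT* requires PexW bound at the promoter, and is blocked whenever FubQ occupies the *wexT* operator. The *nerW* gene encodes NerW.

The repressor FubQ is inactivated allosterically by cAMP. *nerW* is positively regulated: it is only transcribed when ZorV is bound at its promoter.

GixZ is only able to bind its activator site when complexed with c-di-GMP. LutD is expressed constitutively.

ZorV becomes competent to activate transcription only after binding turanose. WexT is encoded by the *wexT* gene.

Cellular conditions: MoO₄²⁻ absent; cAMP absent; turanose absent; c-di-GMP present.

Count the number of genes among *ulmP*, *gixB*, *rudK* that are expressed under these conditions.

Turanose is absent, so ZorV is inactive.
Required activator ZorV is absent, so *nerW* is not transcribed.
So NerW is not produced.
With no repressor bound, *ulmP* is transcribed.
→ *ulmP* is ON.
LutD is produced constitutively and is active.
cAMP is absent, so FubQ is active.
MoO₄²⁻ is absent, so PexW is inactive.
With repressor FubQ bound, *wexT* is not transcribed.
So WexT is not produced.
With repressor LutD bound, *gixB* is not transcribed.
→ *gixB* is OFF.
c-di-GMP is present, so GixZ is active.
No repressor is bound and GixZ is active, so *rudK* is transcribed.
→ *rudK* is ON.
2 of the 3 genes are transcribed.

2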